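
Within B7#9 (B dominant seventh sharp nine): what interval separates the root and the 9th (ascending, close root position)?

B dominant seventh sharp nine is spelled B-D#-F#-A-C##.
The root is B and the 9th is C##.
B up to C## is 15 semitones, a half step wider than a major ninth, so the interval is augmented.

augmented ninth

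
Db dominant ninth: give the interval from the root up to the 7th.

minor seventh

Spelling the chord: Db-F-Ab-Cb-Eb.
Root = Db; 7th = Cb.
From Db to Cb: 10 semitones over a seventh = minor.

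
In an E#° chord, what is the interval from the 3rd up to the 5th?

E#° (E# diminished) is spelled E#–G#–B.
That puts G# below B.
From G# to B: 3 semitones over a third = minor.

minor 3rd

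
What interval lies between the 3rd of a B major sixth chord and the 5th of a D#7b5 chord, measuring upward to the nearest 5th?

B major sixth has D# as its 3rd, and D#7b5 has A as its 5th.
D# up to A is 6 semitones, a half step narrower than a perfect fifth, so the interval is diminished.

d5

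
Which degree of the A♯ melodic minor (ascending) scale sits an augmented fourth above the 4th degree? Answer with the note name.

The scale is A♯ B♯ C♯ D♯ E♯ F𝄪 G𝄪.
The 4th degree is D♯; an augmented fourth above that is G𝄪 — scale degree 7.

G##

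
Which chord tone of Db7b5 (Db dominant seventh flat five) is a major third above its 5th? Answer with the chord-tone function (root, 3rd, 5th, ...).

Db7b5 (Db dominant seventh flat five): Db F Abb Cb.
The 5th is Abb. A major third above Abb is Cb.
Cb is the chord's 7th.

7th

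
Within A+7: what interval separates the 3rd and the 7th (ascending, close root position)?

A7#5 is spelled A C♯ E♯ G.
The 3rd is C♯ and the 7th is G.
From C♯ to G: 6 semitones over a fifth = diminished.
This 3–7 tritone is the characteristic tension at the heart of the dominant sound.

diminished fifth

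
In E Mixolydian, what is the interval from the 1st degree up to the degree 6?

major sixth

The scale runs E F# G# A B C# D.
The 1st degree is E and the scale degree 6 is C#.
E up to C# spans 6 letter names and 9 semitones — a major sixth.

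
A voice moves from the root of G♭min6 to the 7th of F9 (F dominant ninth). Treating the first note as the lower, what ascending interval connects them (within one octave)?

The root of G♭min6 is G♭; the 7th of F9 (F dominant ninth) is E♭.
From G♭ to E♭ is 9 semitones, exactly the major sixth.

major 6th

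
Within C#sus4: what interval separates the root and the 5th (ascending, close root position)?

perfect 5th

C#sus4 (C# sus4): C#–F#–G#.
Root = C#; 5th = G#.
Counting 5 letters and 7 half steps from C# gives a perfect fifth.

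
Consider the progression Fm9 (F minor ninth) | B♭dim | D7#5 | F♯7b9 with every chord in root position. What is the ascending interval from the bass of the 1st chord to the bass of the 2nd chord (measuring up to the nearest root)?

The roots are F and B♭.
Counting 4 letters and 5 half steps from F gives a perfect fourth.

perfect fourth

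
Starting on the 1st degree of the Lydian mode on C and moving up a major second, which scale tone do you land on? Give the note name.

The scale is C D E F♯ G A B.
The 1st degree is C; a major second above that is D — scale degree 2.

D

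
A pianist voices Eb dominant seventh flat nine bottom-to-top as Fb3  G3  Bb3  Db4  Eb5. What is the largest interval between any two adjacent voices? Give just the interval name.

M9

Adjacent intervals: Fb3→G3 = augmented second; G3→Bb3 = minor third; Bb3→Db4 = minor third; Db4→Eb5 = major ninth.
The largest is Db4 to Eb5, a major ninth (14 semitones).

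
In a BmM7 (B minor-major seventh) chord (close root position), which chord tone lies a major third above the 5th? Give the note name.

A#

B minor-major seventh is spelled B, D, F♯, A♯.
The 5th is F♯. A major third above F♯ is A♯.
A♯ is the chord's 7th.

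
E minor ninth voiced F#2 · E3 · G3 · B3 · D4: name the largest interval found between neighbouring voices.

minor seventh

Adjacent intervals: F#2→E3 = minor seventh; E3→G3 = minor third; G3→B3 = major third; B3→D4 = minor third.
The largest is F#2 to E3, a minor seventh (10 semitones).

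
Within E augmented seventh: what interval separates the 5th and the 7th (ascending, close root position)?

diminished third

Spelling the chord: E, G#, B#, D.
The 5th is B# and the 7th is D.
B# up to D is 2 semitones, a whole step narrower than a major third, so the interval is diminished.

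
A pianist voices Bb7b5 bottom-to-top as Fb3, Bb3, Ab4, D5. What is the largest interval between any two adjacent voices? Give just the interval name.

minor seventh

Adjacent intervals: Fb3→Bb3 = augmented fourth; Bb3→Ab4 = minor seventh; Ab4→D5 = augmented fourth.
The largest is Bb3 to Ab4, a minor seventh (10 semitones).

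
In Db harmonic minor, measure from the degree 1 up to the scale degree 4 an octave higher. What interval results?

Spelling Db harmonic minor: Db Eb Fb Gb Ab Bbb C.
So we need the interval from Db up to Gb.
Counting 11 letters and 17 half steps from Db gives a perfect eleventh.

perfect eleventh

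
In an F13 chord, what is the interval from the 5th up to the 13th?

major ninth

Spelling the chord: F-A-C-Eb-G-D.
So we need the interval from C up to D.
Counting 9 letters and 14 half steps from C gives a major ninth.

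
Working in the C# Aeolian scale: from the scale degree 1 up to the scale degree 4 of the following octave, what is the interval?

perfect eleventh

Spelling the C# Aeolian scale: C# D# E F# G# A B.
Scale degree 1 = C#; degree 4 (up an octave) = F#.
From C# to F# is 17 semitones, exactly the perfect eleventh.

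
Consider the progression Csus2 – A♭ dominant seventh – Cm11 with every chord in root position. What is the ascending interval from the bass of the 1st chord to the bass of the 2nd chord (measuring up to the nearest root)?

The roots are C and A♭.
6 letter names make it a sixth; at 8 semitones (a half step narrower than major) the quality is minor.

minor sixth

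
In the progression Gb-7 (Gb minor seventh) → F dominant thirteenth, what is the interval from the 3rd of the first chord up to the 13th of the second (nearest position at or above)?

The 3rd of Gb-7 (Gb minor seventh) is Bbb; the 13th of F dominant thirteenth is D.
From Bbb to D: 5 semitones over a third = augmented.

augmented third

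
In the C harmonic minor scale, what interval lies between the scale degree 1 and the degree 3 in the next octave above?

m10

C harmonic minor: C D Eb F G Ab B.
That puts C below Eb.
From C to Eb: 15 semitones over a tenth = minor.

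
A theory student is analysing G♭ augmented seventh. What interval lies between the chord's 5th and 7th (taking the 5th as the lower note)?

diminished 3rd

The chord tones of G♭+7 are G♭ B♭ D F♭.
That puts D below F♭.
From D to F♭: 2 semitones over a third = diminished.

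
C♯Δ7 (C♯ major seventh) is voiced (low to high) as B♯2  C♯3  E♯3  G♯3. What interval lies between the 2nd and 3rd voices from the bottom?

Those voices are C♯3 and E♯3.
Counting 3 letters and 4 half steps from C♯ gives a major third.

major third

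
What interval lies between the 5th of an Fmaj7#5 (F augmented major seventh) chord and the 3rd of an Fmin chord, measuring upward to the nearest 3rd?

d6

Fmaj7#5 (F augmented major seventh) has C# as its 5th, and Fmin has Ab as its 3rd.
6 letter names make it a sixth; at 7 semitones (a whole step narrower than major) the quality is diminished.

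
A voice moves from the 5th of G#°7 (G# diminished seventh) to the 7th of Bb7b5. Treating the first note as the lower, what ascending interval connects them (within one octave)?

d5

G#°7 (G# diminished seventh) has D as its 5th, and Bb7b5 has Ab as its 7th.
5 letter names make it a fifth; at 6 semitones (a half step narrower than perfect) the quality is diminished.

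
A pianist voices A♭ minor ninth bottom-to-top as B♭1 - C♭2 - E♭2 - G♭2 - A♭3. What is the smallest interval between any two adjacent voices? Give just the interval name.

Adjacent intervals: B♭1→C♭2 = minor second; C♭2→E♭2 = major third; E♭2→G♭2 = minor third; G♭2→A♭3 = major ninth.
The smallest is B♭1 to C♭2, a minor second (1 semitone).

minor 2nd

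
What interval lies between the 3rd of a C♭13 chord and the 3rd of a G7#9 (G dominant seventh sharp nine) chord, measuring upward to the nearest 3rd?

augmented fifth

C♭13 has E♭ as its 3rd, and G7#9 (G dominant seventh sharp nine) has B as its 3rd.
From E♭ to B: 8 semitones over a fifth = augmented.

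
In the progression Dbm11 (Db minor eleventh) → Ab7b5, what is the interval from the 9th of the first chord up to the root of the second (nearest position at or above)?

The 9th of Dbm11 (Db minor eleventh) is Eb; the root of Ab7b5 is Ab.
From Eb to Ab is 5 semitones, exactly the perfect fourth.

perfect fourth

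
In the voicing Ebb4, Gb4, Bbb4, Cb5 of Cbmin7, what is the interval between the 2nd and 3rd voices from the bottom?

minor 3rd

Those voices are Gb4 and Bbb4.
3 letter names make it a third; at 3 semitones (a half step narrower than major) the quality is minor.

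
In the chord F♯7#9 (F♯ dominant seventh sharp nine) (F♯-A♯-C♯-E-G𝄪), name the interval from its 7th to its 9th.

The 7th is E and the 9th is G𝄪.
3 letter names make it a third; at 5 semitones (a half step wider than major) the quality is augmented.

augmented third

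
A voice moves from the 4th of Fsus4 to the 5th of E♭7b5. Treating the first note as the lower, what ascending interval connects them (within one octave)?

Fsus4 has B♭ as its 4th, and E♭7b5 has B𝄫 as its 5th.
B♭ up to B𝄫 is 11 semitones, a half step narrower than a perfect octave, so the interval is diminished.

diminished 8th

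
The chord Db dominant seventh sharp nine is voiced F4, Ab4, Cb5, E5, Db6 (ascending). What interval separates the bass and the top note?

The outer voices are F4 and Db6.
F up to Db is 20 semitones, a half step narrower than a major thirteenth, so the interval is minor.

minor thirteenth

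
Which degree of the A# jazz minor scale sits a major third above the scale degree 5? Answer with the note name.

The scale is A# B# C# D# E# F## G##.
The scale degree 5 is E#; a major third above that is G## — scale degree 7.

G##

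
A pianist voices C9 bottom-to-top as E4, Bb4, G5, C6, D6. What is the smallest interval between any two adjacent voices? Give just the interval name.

Adjacent intervals: E4→Bb4 = diminished fifth; Bb4→G5 = major sixth; G5→C6 = perfect fourth; C6→D6 = major second.
The smallest is C6 to D6, a major second (2 semitones).

major 2nd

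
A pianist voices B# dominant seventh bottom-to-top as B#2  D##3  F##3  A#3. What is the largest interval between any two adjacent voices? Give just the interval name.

Adjacent intervals: B#2→D##3 = major third; D##3→F##3 = minor third; F##3→A#3 = minor third.
The largest is B#2 to D##3, a major third (4 semitones).

major third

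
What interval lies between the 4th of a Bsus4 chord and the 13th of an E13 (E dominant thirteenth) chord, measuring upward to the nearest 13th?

major 6th

Bsus4 has E as its 4th, and E13 (E dominant thirteenth) has C♯ as its 13th.
From E to C♯ is 9 semitones, exactly the major sixth.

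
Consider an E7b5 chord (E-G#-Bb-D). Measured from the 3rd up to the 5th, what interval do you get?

The 3rd is G# and the 5th is Bb.
3 letter names make it a third; at 2 semitones (a whole step narrower than major) the quality is diminished.

diminished third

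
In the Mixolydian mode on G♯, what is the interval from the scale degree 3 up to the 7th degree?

diminished fifth

Spelling the Mixolydian mode on G♯: G♯ A♯ B♯ C♯ D♯ E♯ F♯.
Scale degree 3 = B♯; 7th scale degree = F♯.
B♯ up to F♯ is 6 semitones, a half step narrower than a perfect fifth, so the interval is diminished.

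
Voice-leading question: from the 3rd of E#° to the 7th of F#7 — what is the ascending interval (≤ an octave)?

E#° has G# as its 3rd, and F#7 has E as its 7th.
6 letter names make it a sixth; at 8 semitones (a half step narrower than major) the quality is minor.

minor sixth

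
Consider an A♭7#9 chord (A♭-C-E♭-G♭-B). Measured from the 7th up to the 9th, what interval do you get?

augmented 3rd

That puts G♭ below B.
3 letter names make it a third; at 5 semitones (a half step wider than major) the quality is augmented.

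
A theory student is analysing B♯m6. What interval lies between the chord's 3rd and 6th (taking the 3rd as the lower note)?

B♯ minor sixth: B♯–D♯–F𝄪–G𝄪.
That puts D♯ below G𝄪.
D♯ up to G𝄪 is 6 semitones, a half step wider than a perfect fourth, so the interval is augmented.

augmented 4th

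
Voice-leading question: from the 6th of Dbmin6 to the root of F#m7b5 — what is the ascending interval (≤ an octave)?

The 6th of Dbmin6 is Bb; the root of F#m7b5 is F#.
Bb up to F# is 8 semitones, a half step wider than a perfect fifth, so the interval is augmented.

augmented fifth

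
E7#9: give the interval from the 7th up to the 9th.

augmented third

Spelling the chord: E-G♯-B-D-F𝄪.
7th = D; 9th = F𝄪.
3 letter names make it a third; at 5 semitones (a half step wider than major) the quality is augmented.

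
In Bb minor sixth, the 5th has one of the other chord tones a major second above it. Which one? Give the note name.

Bbmin6 (Bb minor sixth): Bb-Db-F-G.
The 5th is F. A major second above F is G.
G is the chord's 6th.

G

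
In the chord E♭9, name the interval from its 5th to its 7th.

E♭9 (E♭ dominant ninth) is spelled E♭, G, B♭, D♭, F.
The 5th is B♭ and the 7th is D♭.
From B♭ to D♭: 3 semitones over a third = minor.

minor third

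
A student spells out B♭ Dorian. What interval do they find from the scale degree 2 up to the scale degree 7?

minor 6th

The scale runs B♭ C D♭ E♭ F G A♭.
The scale degree 2 is C and the degree 7 is A♭.
C up to A♭ is 8 semitones, a half step narrower than a major sixth, so the interval is minor.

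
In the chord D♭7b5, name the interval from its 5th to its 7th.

major third

D♭7b5 is spelled D♭–F–A𝄫–C♭.
So we need the interval from A𝄫 up to C♭.
From A𝄫 to C♭ is 4 semitones, exactly the major third.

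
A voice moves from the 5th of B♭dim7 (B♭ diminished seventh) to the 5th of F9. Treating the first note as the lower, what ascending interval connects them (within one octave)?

The 5th of B♭dim7 (B♭ diminished seventh) is F♭; the 5th of F9 is C.
F♭ up to C is 8 semitones, a half step wider than a perfect fifth, so the interval is augmented.

augmented fifth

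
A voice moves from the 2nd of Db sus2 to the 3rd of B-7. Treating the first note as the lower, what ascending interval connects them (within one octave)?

The 2nd of Db sus2 is Eb; the 3rd of B-7 is D.
Counting 7 letters and 11 half steps from Eb gives a major seventh.

major seventh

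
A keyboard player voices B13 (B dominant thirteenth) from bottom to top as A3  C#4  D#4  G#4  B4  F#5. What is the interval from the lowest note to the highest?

major 13th

The outer voices are A3 and F#5.
From A to F# is 21 semitones, exactly the major thirteenth.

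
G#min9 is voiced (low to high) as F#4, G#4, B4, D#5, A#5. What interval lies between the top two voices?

Those voices are D#5 and A#5.
Counting 5 letters and 7 half steps from D# gives a perfect fifth.

P5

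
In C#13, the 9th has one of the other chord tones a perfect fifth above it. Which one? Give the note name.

A#

The chord tones of C#13 (C# dominant thirteenth) are C#–E#–G#–B–D#–A#.
The 9th is D#. A perfect fifth above D# is A#.
A# is the chord's 13th.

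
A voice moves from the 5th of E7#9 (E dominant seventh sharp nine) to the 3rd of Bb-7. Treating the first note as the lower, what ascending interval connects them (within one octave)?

diminished third

E7#9 (E dominant seventh sharp nine) has B as its 5th, and Bb-7 has Db as its 3rd.
From B to Db: 2 semitones over a third = diminished.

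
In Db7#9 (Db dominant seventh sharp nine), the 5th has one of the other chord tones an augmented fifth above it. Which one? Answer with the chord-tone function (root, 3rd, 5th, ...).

9th

Spelling the chord: Db–F–Ab–Cb–E.
The 5th is Ab. An augmented fifth above Ab is E.
E is the chord's 9th.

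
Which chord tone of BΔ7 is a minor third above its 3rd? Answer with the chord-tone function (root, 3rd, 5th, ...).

5th

BΔ7 is spelled B-D#-F#-A#.
The 3rd is D#. A minor third above D# is F#.
F# is the chord's 5th.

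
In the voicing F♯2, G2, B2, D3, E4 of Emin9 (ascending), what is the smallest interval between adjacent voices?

m2

Adjacent intervals: F♯2→G2 = minor second; G2→B2 = major third; B2→D3 = minor third; D3→E4 = major ninth.
The smallest is F♯2 to G2, a minor second (1 semitone).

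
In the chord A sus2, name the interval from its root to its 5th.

Asus2 is spelled A–B–E.
That puts A below E.
From A to E is 7 semitones, exactly the perfect fifth.

P5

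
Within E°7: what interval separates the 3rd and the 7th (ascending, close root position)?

diminished fifth

E diminished seventh is spelled E, G, B♭, D♭.
The 3rd is G and the 7th is D♭.
From G to D♭: 6 semitones over a fifth = diminished.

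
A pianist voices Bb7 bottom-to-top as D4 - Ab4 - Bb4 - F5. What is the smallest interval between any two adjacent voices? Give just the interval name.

major second

Adjacent intervals: D4→Ab4 = diminished fifth; Ab4→Bb4 = major second; Bb4→F5 = perfect fifth.
The smallest is Ab4 to Bb4, a major second (2 semitones).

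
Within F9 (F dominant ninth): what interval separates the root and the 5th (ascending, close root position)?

perfect fifth

Spelling the chord: F-A-C-Eb-G.
That puts F below C.
F up to C spans 5 letter names and 7 semitones — a perfect fifth.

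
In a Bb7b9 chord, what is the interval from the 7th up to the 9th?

minor third

Spelling the chord: Bb-D-F-Ab-Cb.
The 7th is Ab and the 9th is Cb.
From Ab to Cb: 3 semitones over a third = minor.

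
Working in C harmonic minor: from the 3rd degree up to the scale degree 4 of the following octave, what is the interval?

major ninth

Spelling C harmonic minor: C D E♭ F G A♭ B.
So we need the interval from E♭ up to F.
E♭ up to F spans 9 letter names and 14 semitones — a major ninth.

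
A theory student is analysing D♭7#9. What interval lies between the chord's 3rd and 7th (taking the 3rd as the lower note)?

The chord tones of D♭7#9 (D♭ dominant seventh sharp nine) are D♭–F–A♭–C♭–E.
The 3rd is F and the 7th is C♭.
F up to C♭ is 6 semitones, a half step narrower than a perfect fifth, so the interval is diminished.

diminished 5th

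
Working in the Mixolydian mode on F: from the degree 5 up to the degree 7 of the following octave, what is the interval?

minor tenth

F mixolydian: F G A Bb C D Eb.
Degree 5 = C; 7th scale degree (up an octave) = Eb.
10 letter names make it a tenth; at 15 semitones (a half step narrower than major) the quality is minor.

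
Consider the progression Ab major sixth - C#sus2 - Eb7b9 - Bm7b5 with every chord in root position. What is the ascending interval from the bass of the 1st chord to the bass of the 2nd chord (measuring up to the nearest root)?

The roots are Ab and C#.
3 letter names make it a third; at 5 semitones (a half step wider than major) the quality is augmented.

augmented third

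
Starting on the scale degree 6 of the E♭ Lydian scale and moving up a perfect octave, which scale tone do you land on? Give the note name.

The scale is E♭ F G A B♭ C D.
The scale degree 6 is C; a perfect octave above that is C — scale degree 6.

C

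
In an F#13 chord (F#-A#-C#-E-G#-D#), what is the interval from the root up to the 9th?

major ninth

Root = F#; 9th = G#.
From F# to G# is 14 semitones, exactly the major ninth.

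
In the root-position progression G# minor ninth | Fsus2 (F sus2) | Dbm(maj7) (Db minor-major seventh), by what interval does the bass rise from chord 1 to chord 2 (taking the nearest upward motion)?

diminished seventh

The roots are G# and F.
7 letter names make it a seventh; at 9 semitones (a whole step narrower than major) the quality is diminished.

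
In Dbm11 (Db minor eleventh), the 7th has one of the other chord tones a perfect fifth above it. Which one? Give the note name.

Spelling the chord: Db, Fb, Ab, Cb, Eb, Gb.
The 7th is Cb. A perfect fifth above Cb is Gb.
Gb is the chord's 11th.

Gb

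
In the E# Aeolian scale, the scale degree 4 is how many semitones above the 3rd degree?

The scale is E# F## G# A# B# C# D#.
G# up to A# is a major second — 2 semitones.

2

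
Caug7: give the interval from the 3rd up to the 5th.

Spelling the chord: C-E-G#-Bb.
That puts E below G#.
E up to G# spans 3 letter names and 4 semitones — a major third.

major third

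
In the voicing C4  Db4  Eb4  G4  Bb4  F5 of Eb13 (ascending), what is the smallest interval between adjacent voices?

Adjacent intervals: C4→Db4 = minor second; Db4→Eb4 = major second; Eb4→G4 = major third; G4→Bb4 = minor third; Bb4→F5 = perfect fifth.
The smallest is C4 to Db4, a minor second (1 semitone).

m2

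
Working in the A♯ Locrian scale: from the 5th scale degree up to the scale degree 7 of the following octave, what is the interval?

major 10th

A♯ locrian: A♯ B C♯ D♯ E F♯ G♯.
That puts E below G♯.
Counting 10 letters and 16 half steps from E gives a major tenth.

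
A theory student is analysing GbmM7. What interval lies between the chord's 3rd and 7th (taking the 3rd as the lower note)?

Spelling the chord: Gb-Bbb-Db-F.
The 3rd is Bbb and the 7th is F.
From Bbb to F: 8 semitones over a fifth = augmented.

augmented fifth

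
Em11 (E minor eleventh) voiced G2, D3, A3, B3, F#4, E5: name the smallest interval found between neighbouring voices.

Adjacent intervals: G2→D3 = perfect fifth; D3→A3 = perfect fifth; A3→B3 = major second; B3→F#4 = perfect fifth; F#4→E5 = minor seventh.
The smallest is A3 to B3, a major second (2 semitones).

M2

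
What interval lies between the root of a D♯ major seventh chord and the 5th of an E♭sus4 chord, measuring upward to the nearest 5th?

The root of D♯ major seventh is D♯; the 5th of E♭sus4 is B♭.
D♯ up to B♭ is 7 semitones, a whole step narrower than a major sixth, so the interval is diminished.

diminished sixth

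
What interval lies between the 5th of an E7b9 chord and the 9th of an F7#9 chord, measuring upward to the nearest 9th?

E7b9 has B as its 5th, and F7#9 has G♯ as its 9th.
Counting 6 letters and 9 half steps from B gives a major sixth.

major sixth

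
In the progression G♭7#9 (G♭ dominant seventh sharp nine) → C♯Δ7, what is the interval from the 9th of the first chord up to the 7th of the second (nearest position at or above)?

The 9th of G♭7#9 (G♭ dominant seventh sharp nine) is A; the 7th of C♯Δ7 is B♯.
2 letter names make it a second; at 3 semitones (a half step wider than major) the quality is augmented.

A2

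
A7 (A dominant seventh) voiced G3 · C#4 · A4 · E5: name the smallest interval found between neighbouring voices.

Adjacent intervals: G3→C#4 = augmented fourth; C#4→A4 = minor sixth; A4→E5 = perfect fifth.
The smallest is G3 to C#4, an augmented fourth (6 semitones).

augmented fourth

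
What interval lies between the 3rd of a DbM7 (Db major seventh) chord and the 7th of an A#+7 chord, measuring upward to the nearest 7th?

DbM7 (Db major seventh) has F as its 3rd, and A#+7 has G# as its 7th.
F up to G# is 3 semitones, a half step wider than a major second, so the interval is augmented.

augmented second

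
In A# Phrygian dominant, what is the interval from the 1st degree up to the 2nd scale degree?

minor second

The scale runs A# B C## D# E# F# G#.
So we need the interval from A# up to B.
A# up to B is 1 semitone, a half step narrower than a major second, so the interval is minor.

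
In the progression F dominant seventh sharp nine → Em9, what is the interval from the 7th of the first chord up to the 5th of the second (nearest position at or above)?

A5

The 7th of F dominant seventh sharp nine is E♭; the 5th of Em9 is B.
From E♭ to B: 8 semitones over a fifth = augmented.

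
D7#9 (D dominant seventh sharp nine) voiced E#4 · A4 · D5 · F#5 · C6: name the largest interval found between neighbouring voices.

Adjacent intervals: E#4→A4 = diminished fourth; A4→D5 = perfect fourth; D5→F#5 = major third; F#5→C6 = diminished fifth.
The largest is F#5 to C6, a diminished fifth (6 semitones).

diminished 5th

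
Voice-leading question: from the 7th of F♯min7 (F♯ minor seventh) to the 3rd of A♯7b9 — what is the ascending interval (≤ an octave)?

F♯min7 (F♯ minor seventh) has E as its 7th, and A♯7b9 has C𝄪 as its 3rd.
E up to C𝄪 is 10 semitones, a half step wider than a major sixth, so the interval is augmented.

augmented sixth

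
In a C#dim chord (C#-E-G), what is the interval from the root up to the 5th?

diminished fifth

The root is C# and the 5th is G.
From C# to G: 6 semitones over a fifth = diminished.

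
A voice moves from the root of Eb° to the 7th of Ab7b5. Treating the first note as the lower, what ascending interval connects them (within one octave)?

Eb° has Eb as its root, and Ab7b5 has Gb as its 7th.
From Eb to Gb: 3 semitones over a third = minor.

minor third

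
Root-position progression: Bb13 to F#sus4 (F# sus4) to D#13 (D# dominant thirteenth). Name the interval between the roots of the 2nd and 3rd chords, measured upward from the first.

major sixth

The roots are F# and D#.
Counting 6 letters and 9 half steps from F# gives a major sixth.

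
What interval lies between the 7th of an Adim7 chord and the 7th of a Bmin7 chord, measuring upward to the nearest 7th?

augmented second

The 7th of Adim7 is G♭; the 7th of Bmin7 is A.
G♭ up to A is 3 semitones, a half step wider than a major second, so the interval is augmented.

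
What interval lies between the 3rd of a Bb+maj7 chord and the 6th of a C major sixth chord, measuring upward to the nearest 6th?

perfect 5th

Bb+maj7 has D as its 3rd, and C major sixth has A as its 6th.
D up to A spans 5 letter names and 7 semitones — a perfect fifth.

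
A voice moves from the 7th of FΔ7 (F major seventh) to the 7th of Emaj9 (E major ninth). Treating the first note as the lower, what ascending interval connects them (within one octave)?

major seventh

The 7th of FΔ7 (F major seventh) is E; the 7th of Emaj9 (E major ninth) is D#.
Counting 7 letters and 11 half steps from E gives a major seventh.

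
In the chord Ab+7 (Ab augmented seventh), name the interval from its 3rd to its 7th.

diminished 5th

Ab+7 is spelled Ab–C–E–Gb.
3rd = C; 7th = Gb.
C up to Gb is 6 semitones, a half step narrower than a perfect fifth, so the interval is diminished.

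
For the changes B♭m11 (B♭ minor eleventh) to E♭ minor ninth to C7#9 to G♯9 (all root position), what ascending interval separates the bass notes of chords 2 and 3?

major sixth

The roots are E♭ and C.
Counting 6 letters and 9 half steps from E♭ gives a major sixth.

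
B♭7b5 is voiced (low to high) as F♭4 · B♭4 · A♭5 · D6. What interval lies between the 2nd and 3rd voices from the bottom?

minor 7th

Those voices are B♭4 and A♭5.
7 letter names make it a seventh; at 10 semitones (a half step narrower than major) the quality is minor.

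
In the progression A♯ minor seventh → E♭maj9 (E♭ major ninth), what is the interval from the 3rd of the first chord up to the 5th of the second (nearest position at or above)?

diminished seventh

The 3rd of A♯ minor seventh is C♯; the 5th of E♭maj9 (E♭ major ninth) is B♭.
C♯ up to B♭ is 9 semitones, a whole step narrower than a major seventh, so the interval is diminished.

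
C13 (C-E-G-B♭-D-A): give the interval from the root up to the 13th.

The root is C and the 13th is A.
From C to A is 21 semitones, exactly the major thirteenth.

major 13th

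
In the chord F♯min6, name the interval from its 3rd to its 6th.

F♯m6: F♯-A-C♯-D♯.
That puts A below D♯.
A up to D♯ is 6 semitones, a half step wider than a perfect fourth, so the interval is augmented.

augmented fourth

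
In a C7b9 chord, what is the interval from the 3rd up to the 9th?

Spelling the chord: C-E-G-Bb-Db.
That puts E below Db.
From E to Db: 9 semitones over a seventh = diminished.

diminished seventh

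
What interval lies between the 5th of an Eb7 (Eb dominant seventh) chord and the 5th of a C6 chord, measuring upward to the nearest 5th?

M6

The 5th of Eb7 (Eb dominant seventh) is Bb; the 5th of C6 is G.
Counting 6 letters and 9 half steps from Bb gives a major sixth.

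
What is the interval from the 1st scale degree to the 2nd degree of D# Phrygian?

minor second

The scale runs D# E F# G# A# B C#.
The 1st scale degree is D# and the scale degree 2 is E.
D# up to E is 1 semitone, a half step narrower than a major second, so the interval is minor.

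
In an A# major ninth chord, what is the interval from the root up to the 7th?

A#maj9 is spelled A#, C##, E#, G##, B#.
So we need the interval from A# up to G##.
From A# to G## is 11 semitones, exactly the major seventh.

major seventh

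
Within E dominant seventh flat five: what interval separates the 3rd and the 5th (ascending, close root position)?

E7b5 is spelled E G# Bb D.
That puts G# below Bb.
From G# to Bb: 2 semitones over a third = diminished.

d3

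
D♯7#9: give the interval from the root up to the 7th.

minor seventh

D♯ dominant seventh sharp nine: D♯–F𝄪–A♯–C♯–E𝄪.
The root is D♯ and the 7th is C♯.
D♯ up to C♯ is 10 semitones, a half step narrower than a major seventh, so the interval is minor.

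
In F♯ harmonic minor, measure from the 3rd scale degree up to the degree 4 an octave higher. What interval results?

Spelling F♯ harmonic minor: F♯ G♯ A B C♯ D E♯.
So we need the interval from A up to B.
A up to B spans 9 letter names and 14 semitones — a major ninth.

major ninth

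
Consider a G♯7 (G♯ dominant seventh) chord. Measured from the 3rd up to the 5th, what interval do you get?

Spelling the chord: G♯–B♯–D♯–F♯.
So we need the interval from B♯ up to D♯.
B♯ up to D♯ is 3 semitones, a half step narrower than a major third, so the interval is minor.

minor 3rd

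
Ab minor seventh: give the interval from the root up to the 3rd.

Abm7: Ab Cb Eb Gb.
So we need the interval from Ab up to Cb.
From Ab to Cb: 3 semitones over a third = minor.

minor 3rd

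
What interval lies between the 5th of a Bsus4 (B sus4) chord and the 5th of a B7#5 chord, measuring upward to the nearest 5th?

Bsus4 (B sus4) has F# as its 5th, and B7#5 has F## as its 5th.
1 letter names make it a unison; at 1 semitone (a half step wider than perfect) the quality is augmented.

augmented unison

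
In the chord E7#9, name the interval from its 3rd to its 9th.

Spelling the chord: E-G#-B-D-F##.
That puts G# below F##.
G# up to F## spans 7 letter names and 11 semitones — a major seventh.

major 7th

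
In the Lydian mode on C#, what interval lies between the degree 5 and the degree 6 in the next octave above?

major 9th

Spelling the Lydian mode on C#: C# D# E# F## G# A# B#.
Degree 5 = G#; degree 6 (up an octave) = A#.
Counting 9 letters and 14 half steps from G# gives a major ninth.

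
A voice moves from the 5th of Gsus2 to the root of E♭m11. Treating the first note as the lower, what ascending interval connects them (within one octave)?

The 5th of Gsus2 is D; the root of E♭m11 is E♭.
D up to E♭ is 1 semitone, a half step narrower than a major second, so the interval is minor.

minor second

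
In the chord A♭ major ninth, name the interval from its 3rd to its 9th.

minor 7th

The chord tones of A♭ major ninth are A♭-C-E♭-G-B♭.
So we need the interval from C up to B♭.
From C to B♭: 10 semitones over a seventh = minor.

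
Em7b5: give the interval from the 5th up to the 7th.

The chord tones of Em7b5 are E, G, Bb, D.
That puts Bb below D.
From Bb to D is 4 semitones, exactly the major third.

major 3rd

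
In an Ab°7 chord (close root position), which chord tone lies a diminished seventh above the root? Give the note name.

The chord tones of Ab diminished seventh are Ab-Cb-Ebb-Gbb.
The root is Ab. A diminished seventh above Ab is Gbb.
Gbb is the chord's 7th.

Gbb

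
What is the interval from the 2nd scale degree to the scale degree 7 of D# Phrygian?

M6

The scale runs D# E F# G# A# B C#.
That puts E below C#.
Counting 6 letters and 9 half steps from E gives a major sixth.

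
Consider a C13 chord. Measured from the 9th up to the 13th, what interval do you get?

C dominant thirteenth is spelled C, E, G, Bb, D, A.
9th = D; 13th = A.
Counting 5 letters and 7 half steps from D gives a perfect fifth.

P5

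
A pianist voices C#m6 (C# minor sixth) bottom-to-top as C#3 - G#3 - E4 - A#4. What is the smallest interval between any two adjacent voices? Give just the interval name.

Adjacent intervals: C#3→G#3 = perfect fifth; G#3→E4 = minor sixth; E4→A#4 = augmented fourth.
The smallest is E4 to A#4, an augmented fourth (6 semitones).

A4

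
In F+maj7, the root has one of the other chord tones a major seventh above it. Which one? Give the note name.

E

Fmaj7#5 (F augmented major seventh): F-A-C#-E.
The root is F. A major seventh above F is E.
E is the chord's 7th.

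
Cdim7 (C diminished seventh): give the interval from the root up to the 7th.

diminished seventh

The chord tones of C diminished seventh are C E♭ G♭ B𝄫.
So we need the interval from C up to B𝄫.
C up to B𝄫 is 9 semitones, a whole step narrower than a major seventh, so the interval is diminished.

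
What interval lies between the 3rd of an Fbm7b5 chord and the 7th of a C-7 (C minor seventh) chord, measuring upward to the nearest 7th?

augmented second

Fbm7b5 has Abb as its 3rd, and C-7 (C minor seventh) has Bb as its 7th.
From Abb to Bb: 3 semitones over a second = augmented.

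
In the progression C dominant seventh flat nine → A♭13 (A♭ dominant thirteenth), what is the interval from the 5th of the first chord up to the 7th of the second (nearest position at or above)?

C dominant seventh flat nine has G as its 5th, and A♭13 (A♭ dominant thirteenth) has G♭ as its 7th.
8 letter names make it an octave; at 11 semitones (a half step narrower than perfect) the quality is diminished.

d8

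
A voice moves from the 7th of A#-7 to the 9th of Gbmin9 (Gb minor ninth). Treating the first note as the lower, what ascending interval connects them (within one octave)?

diminished second

The 7th of A#-7 is G#; the 9th of Gbmin9 (Gb minor ninth) is Ab.
G# up to Ab is 0 semitones, a whole step narrower than a major second, so the interval is diminished.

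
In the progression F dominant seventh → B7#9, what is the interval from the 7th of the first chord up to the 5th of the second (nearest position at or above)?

augmented 2nd

F dominant seventh has Eb as its 7th, and B7#9 has F# as its 5th.
From Eb to F#: 3 semitones over a second = augmented.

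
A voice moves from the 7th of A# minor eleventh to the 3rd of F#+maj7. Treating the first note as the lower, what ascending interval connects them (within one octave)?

M2

The 7th of A# minor eleventh is G#; the 3rd of F#+maj7 is A#.
Counting 2 letters and 2 half steps from G# gives a major second.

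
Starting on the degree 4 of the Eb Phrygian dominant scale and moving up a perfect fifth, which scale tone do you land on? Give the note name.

The scale is Eb Fb G Ab Bb Cb Db.
The degree 4 is Ab; a perfect fifth above that is Eb — scale degree 1.

Eb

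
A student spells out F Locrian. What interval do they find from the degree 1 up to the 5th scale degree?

diminished 5th

F locrian: F Gb Ab Bb Cb Db Eb.
So we need the interval from F up to Cb.
5 letter names make it a fifth; at 6 semitones (a half step narrower than perfect) the quality is diminished.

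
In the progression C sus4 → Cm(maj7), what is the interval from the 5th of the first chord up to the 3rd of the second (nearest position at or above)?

minor sixth

C sus4 has G as its 5th, and Cm(maj7) has Eb as its 3rd.
G up to Eb is 8 semitones, a half step narrower than a major sixth, so the interval is minor.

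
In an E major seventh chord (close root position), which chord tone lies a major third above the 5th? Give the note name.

Spelling the chord: E-G#-B-D#.
The 5th is B. A major third above B is D#.
D# is the chord's 7th.

D#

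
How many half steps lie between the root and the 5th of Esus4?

Esus4 is spelled E–A–B.
E to B is a perfect fifth: 7 semitones.

7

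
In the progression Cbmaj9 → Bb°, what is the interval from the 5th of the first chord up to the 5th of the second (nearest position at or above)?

Cbmaj9 has Gb as its 5th, and Bb° has Fb as its 5th.
7 letter names make it a seventh; at 10 semitones (a half step narrower than major) the quality is minor.

minor seventh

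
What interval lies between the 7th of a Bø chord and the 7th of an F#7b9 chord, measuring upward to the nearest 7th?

Bø has A as its 7th, and F#7b9 has E as its 7th.
From A to E is 7 semitones, exactly the perfect fifth.

perfect fifth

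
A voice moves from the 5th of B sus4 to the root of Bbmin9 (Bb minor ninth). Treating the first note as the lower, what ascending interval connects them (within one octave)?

B sus4 has F# as its 5th, and Bbmin9 (Bb minor ninth) has Bb as its root.
4 letter names make it a fourth; at 4 semitones (a half step narrower than perfect) the quality is diminished.

d4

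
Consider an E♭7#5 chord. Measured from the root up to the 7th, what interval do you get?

minor 7th

E♭7#5 is spelled E♭-G-B-D♭.
So we need the interval from E♭ up to D♭.
From E♭ to D♭: 10 semitones over a seventh = minor.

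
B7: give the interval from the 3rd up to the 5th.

m3

B7 (B dominant seventh) is spelled B, D♯, F♯, A.
The 3rd is D♯ and the 5th is F♯.
From D♯ to F♯: 3 semitones over a third = minor.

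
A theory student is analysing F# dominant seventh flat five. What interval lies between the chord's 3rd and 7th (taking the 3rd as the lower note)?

diminished fifth

Spelling the chord: F#–A#–C–E.
That puts A# below E.
From A# to E: 6 semitones over a fifth = diminished.
This 3–7 tritone is the characteristic tension at the heart of the dominant sound.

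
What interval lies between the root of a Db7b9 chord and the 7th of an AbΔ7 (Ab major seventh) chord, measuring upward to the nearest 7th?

The root of Db7b9 is Db; the 7th of AbΔ7 (Ab major seventh) is G.
4 letter names make it a fourth; at 6 semitones (a half step wider than perfect) the quality is augmented.

augmented fourth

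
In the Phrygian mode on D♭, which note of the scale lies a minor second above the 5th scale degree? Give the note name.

The scale is D♭ E𝄫 F♭ G♭ A♭ B𝄫 C♭.
The 5th scale degree is A♭; a minor second above that is B𝄫 — scale degree 6.

Bbb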